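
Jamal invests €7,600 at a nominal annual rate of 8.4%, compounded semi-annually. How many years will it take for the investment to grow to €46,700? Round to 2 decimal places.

22.07 years

Periodic rate i = 0.084/2 = 0.042.
(1+i)^n = 46700/7600 = 6.14474, so n = ln 6.14474 / ln 1.042 = 44.1300 half-years
= 44.1300/2 years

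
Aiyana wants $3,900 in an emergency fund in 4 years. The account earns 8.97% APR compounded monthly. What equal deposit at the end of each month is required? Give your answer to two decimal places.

$67.84

With 12 periods per year: i = 0.007475, n = 48.
PMT = 3900 / ( [(1+0.007475)^48 − 1] / 0.007475 ) = 3900 / 57.485141 = 67.8436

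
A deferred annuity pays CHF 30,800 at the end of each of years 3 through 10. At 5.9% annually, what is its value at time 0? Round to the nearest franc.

PV at t=2 (ordinary 8-year annuity): 30800 × a(8|0.059) = 30800 × 6.234445 = 192,020.9166
Discount back 2 years: 192,020.9166 × (1+0.059)^(−2) = 192,020.9166 × 0.891678 = 171,220.8380

CHF 171,221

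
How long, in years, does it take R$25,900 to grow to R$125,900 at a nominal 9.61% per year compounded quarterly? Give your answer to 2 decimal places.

Periodic rate i = 0.0961/4 = 0.024025.
n = ln(125900/25900) / ln(1+0.024025) = ln(4.86100) / 0.023741 = 66.6041 quarters
= 66.6041/4 years

16.65 years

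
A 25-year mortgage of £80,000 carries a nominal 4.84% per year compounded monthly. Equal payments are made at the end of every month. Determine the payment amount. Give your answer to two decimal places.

i = 0.0484/12 = 0.00403333 per month; n = 25·12 = 300.
PMT = 80000 / ( [1 − (1+0.00403333)^(−300)] / 0.00403333 ) = 80000 / 173.820530 = 460.2448

£460.24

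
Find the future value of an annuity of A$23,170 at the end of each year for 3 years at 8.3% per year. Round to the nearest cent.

A$75,438.95

FV = 23170 × [(1+0.083)^3 − 1] / 0.083 = 23170 × 3.255889 = 75,438.9481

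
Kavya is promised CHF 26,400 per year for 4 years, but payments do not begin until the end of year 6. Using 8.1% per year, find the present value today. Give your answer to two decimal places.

Value one period before first payment (t=5): 26400 × [1 − (1+0.081)^(−4)] / 0.081 = 26400 × 3.304768 = 87,245.8693
Discount back 5 years: 87,245.8693 × (1+0.081)^(−5) = 87,245.8693 × 0.677441 = 59,103.9361

CHF 59,103.94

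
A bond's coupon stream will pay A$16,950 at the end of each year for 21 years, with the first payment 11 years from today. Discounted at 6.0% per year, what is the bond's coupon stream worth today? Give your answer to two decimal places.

A$111,344.53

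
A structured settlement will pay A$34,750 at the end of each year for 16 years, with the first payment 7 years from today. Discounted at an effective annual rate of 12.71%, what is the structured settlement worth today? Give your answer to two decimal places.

A$113,700.41

Value one period before first payment (t=6): 34750 × [1 − (1+0.1271)^(−16)] / 0.1271 = 34750 × 6.707828 = 233,097.0203
Discount back 6 years: 233,097.0203 × (1+0.1271)^(−6) = 233,097.0203 × 0.487781 = 113,700.4080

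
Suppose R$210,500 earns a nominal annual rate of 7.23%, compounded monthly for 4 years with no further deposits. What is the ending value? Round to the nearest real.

R$280,849

With 12 periods per year: i = 0.006025, n = 48.
210,500 × (1+0.006025)^48 = 210,500 × 1.334201 = 280,849.2144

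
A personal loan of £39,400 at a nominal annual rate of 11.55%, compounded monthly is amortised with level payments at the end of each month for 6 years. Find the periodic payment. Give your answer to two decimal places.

i = 0.1155/12 = 0.009625 per month; n = 6·12 = 72.
Annuity-PV factor = 51.767948; PMT = 39400 / 51.767948 = 761.0887

£761.09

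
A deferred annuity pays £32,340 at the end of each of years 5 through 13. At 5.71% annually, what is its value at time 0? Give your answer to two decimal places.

£178,398.97

Value one period before first payment (t=4): 32340 × [1 − (1+0.0571)^(−9)] / 0.0571 = 32340 × 6.888372 = 222,769.9575
Discount back 4 years: 222,769.9575 × (1+0.0571)^(−4) = 222,769.9575 × 0.800821 = 178,398.9651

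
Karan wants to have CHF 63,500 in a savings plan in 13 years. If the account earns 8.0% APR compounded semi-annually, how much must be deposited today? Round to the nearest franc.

Periodic rate i = 0.08/2 = 0.04; n = 13 × 2 = 26 periods.
PV = FV·(1+i)^(−n) = 63,500 × 0.360689 = 22,903.7663

CHF 22,904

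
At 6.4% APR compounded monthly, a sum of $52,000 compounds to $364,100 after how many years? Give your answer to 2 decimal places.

Periodic rate i = 0.064/12 = 0.00533333.
n = ln(364100/52000) / ln(1+0.00533333) = ln(7.00192) / 0.005319 = 365.8819 months
= 365.8819/12 years

30.49 years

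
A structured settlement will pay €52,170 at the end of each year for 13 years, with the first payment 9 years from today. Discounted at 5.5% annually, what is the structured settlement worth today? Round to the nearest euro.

Value one period before first payment (t=8): 52170 × [1 − (1+0.055)^(−13)] / 0.055 = 52170 × 9.117079 = 475,637.9869
Discount back 8 years: 475,637.9869 × (1+0.055)^(−8) = 475,637.9869 × 0.651599 = 309,925.1751

€309,925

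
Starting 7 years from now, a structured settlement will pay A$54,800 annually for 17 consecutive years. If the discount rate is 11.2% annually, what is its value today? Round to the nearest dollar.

A$216,207

PV at t=6 (ordinary 17-year annuity): 54800 × a(17|0.112) = 54800 × 7.459643 = 408,788.4441
PV₀ = 408,788.4441 / (1+0.112)^6 = 408,788.4441 / 1.890727 = 216,207.0678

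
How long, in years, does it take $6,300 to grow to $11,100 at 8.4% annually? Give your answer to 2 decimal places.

7.02 years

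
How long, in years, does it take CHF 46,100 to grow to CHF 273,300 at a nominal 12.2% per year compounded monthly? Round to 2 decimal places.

14.66 years

Periodic rate i = 0.122/12 = 0.0101667.
n = ln(273300/46100) / ln(1+0.0101667) = ln(5.92842) / 0.010115 = 175.9465 months
= 175.9465/12 years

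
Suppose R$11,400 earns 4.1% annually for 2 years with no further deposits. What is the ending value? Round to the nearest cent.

R$12,353.96

FV = 11,400 × (1 + 0.041)^2 = 12,353.9634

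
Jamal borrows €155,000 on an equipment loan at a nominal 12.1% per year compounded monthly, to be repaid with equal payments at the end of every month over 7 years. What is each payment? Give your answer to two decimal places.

€2,744.47

i = 0.121/12 = 0.0100833 per month; n = 7·12 = 84.
PMT = 155000 / ( [1 − (1+0.0100833)^(−84)] / 0.0100833 ) = 155000 / 56.477214 = 2,744.4696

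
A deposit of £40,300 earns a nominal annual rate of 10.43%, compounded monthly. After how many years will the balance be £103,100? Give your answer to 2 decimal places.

Periodic rate i = 0.1043/12 = 0.00869167.
n = ln(103100/40300) / ln(1+0.00869167) = ln(2.55831) / 0.008654 = 108.5435 months
= 108.5435/12 years

9.05 years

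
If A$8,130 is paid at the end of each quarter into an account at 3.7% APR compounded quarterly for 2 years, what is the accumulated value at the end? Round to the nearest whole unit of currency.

A$67,185

i = 0.037/4 = 0.00925 per quarter; n = 2·4 = 8.
FV = PMT · [(1+i)^n − 1] / i = 8130 · 8.263847 = 67,185.0787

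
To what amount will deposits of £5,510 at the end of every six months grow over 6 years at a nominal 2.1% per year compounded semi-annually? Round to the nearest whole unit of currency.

With 2 periods per year: i = 0.0105, n = 12.
FV = 5510 × [(1+0.0105)^12 − 1] / 0.0105 = 5510 × 12.717838 = 70,075.2861

£70,075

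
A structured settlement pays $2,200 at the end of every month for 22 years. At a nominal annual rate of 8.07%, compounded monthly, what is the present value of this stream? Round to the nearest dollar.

$271,385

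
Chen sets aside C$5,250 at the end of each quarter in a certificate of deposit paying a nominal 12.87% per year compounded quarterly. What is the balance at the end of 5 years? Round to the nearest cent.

Periodic rate i = 0.1287/4 = 0.032175; n = 5 × 4 = 20 periods.
FV = PMT · [(1+i)^n − 1] / i = 5250 · 27.472836 = 144,232.3875

C$144,232.39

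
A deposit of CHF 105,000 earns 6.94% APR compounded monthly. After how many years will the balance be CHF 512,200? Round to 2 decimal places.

22.90 years

Periodic rate i = 0.0694/12 = 0.00578333.
(1+i)^n = 512200/105000 = 4.87810, so n = ln 4.87810 / ln 1.00578 = 274.8126 months
= 274.8126/12 years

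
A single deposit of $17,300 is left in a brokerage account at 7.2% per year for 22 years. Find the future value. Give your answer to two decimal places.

FV = 17,300 × (1 + 0.072)^22 = 79,860.3816

$79,860.38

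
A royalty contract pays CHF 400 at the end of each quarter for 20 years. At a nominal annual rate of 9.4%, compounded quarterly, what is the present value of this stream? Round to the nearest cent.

CHF 14,366.89

Periodic rate i = 0.094/4 = 0.0235; n = 20 × 4 = 80 periods.
PV = PMT · [1 − (1+i)^(−n)] / i = 400 · 35.917222 = 14,366.8888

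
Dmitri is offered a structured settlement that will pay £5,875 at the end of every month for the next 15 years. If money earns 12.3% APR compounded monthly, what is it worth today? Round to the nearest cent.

Periodic rate i = 0.123/12 = 0.01025; n = 15 × 12 = 180 periods.
PV = PMT · [1 − (1+i)^(−n)] / i = 5875 · 81.998399 = 481,740.5959

£481,740.60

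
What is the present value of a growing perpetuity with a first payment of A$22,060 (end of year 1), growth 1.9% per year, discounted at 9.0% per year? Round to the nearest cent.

PV = PMT / (i − g) = 22060 / (0.09 − 0.019) = 22060 / 0.071000 = 310,704.2254

A$310,704.23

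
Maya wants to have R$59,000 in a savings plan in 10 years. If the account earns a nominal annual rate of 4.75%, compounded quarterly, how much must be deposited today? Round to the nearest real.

With 4 periods per year: i = 0.011875, n = 40.
Discount factor = (1+0.011875)^(−40) = 0.623628; PV = 59,000 × 0.623628 = 36,794.0308

R$36,794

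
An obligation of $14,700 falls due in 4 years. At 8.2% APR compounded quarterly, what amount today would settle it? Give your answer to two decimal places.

i = 0.082/4 = 0.0205 per quarter; n = 4·4 = 16.
PV = 14,700 / (1 + 0.0205)^16 = 14,700 / 1.383592 = 10,624.5169

$10,624.52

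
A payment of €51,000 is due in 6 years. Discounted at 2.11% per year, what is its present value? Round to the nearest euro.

PV = 51,000 / (1 + 0.0211)^6 = 51,000 / 1.133469 = 44,994.6128

€44,995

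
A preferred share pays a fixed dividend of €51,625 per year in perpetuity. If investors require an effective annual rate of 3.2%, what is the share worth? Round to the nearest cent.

€1,613,281.25

PV = C/r = 51625/0.032 = 1,613,281.2500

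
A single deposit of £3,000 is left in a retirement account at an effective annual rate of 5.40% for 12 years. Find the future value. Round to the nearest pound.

£5,639

FV = 3,000 × (1 + 0.054)^12 = 5,639.0843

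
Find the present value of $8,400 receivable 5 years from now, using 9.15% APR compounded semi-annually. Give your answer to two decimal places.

$5,370.32

With 2 periods per year: i = 0.04575, n = 10.
PV = FV·(1+i)^(−n) = 8,400 × 0.639324 = 5,370.3248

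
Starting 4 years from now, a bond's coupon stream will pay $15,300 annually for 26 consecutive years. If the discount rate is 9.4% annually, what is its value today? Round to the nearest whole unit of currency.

Value one period before first payment (t=3): 15300 × [1 − (1+0.094)^(−26)] / 0.094 = 15300 × 9.609283 = 147,022.0254
Discount back 3 years: 147,022.0254 × (1+0.094)^(−3) = 147,022.0254 × 0.763744 = 112,287.2474

$112,287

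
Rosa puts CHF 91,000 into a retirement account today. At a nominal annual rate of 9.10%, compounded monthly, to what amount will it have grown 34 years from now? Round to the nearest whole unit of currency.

i = 0.091/12 = 0.00758333 per month; n = 34·12 = 408.
91,000 × (1+0.00758333)^408 = 91,000 × 21.809105 = 1,984,628.5822

CHF 1,984,629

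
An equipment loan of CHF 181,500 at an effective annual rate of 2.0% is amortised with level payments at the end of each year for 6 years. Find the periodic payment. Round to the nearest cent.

Annuity-PV factor = 5.601431; PMT = 181500 / 5.601431 = 32,402.4349

CHF 32,402.43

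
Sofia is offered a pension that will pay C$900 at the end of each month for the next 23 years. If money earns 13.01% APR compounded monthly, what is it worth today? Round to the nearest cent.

i = 0.1301/12 = 0.0108417 per month; n = 23·12 = 276.
PV = PMT · [1 − (1+i)^(−n)] / i = 900 · 87.533918 = 78,780.5260

C$78,780.53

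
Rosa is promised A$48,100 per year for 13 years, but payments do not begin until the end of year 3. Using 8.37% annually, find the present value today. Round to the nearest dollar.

A$317,229

PV at t=2 (ordinary 13-year annuity): 48100 × a(13|0.0837) = 48100 × 7.745426 = 372,554.9943
Discount back 2 years: 372,554.9943 × (1+0.0837)^(−2) = 372,554.9943 × 0.851495 = 317,228.5331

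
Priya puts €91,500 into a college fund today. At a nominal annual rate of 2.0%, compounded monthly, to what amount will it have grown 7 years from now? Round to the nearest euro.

€105,238

i = 0.02/12 = 0.00166667 per month; n = 7·12 = 84.
91,500 × (1+0.00166667)^84 = 91,500 × 1.150140 = 105,237.7878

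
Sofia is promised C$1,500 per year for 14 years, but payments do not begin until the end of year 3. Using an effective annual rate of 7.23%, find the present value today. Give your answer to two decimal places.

PV at t=2 (ordinary 14-year annuity): 1500 × a(14|0.0723) = 1500 × 8.626107 = 12,939.1599
PV₀ = 12,939.1599 / (1+0.0723)^2 = 12,939.1599 / 1.149827 = 11,253.1334

C$11,253.13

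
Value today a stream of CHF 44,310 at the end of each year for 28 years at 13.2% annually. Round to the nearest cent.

CHF 325,253.17

PV = 44310 × [1 − (1+0.132)^(−28)] / 0.132 = 44310 × 7.340401 = 325,253.1736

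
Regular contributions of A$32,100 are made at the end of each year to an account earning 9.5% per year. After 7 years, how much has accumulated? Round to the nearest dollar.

A$299,899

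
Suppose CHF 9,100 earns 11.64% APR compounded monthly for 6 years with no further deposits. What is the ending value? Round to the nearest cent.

Periodic rate i = 0.1164/12 = 0.0097; n = 6 × 12 = 72 periods.
9,100 × (1+0.0097)^72 = 9,100 × 2.003778 = 18,234.3818

CHF 18,234.38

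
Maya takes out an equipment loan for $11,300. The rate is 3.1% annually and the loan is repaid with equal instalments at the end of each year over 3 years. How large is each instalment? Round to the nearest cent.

$4,002.58

Annuity-PV factor = 2.823182; PMT = 11300 / 2.823182 = 4,002.5762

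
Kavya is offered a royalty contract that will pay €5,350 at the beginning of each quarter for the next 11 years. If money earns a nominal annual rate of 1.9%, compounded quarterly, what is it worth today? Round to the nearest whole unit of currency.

€212,983

i = 0.019/4 = 0.00475 per quarter; n = 11·4 = 44.
Annuity factor a(44|0.00475) × (1+i) = 39.809925; PV = 5350 × 39.809925 = 212,983.0998
(annuity-due: payments at period start, so ×(1+i).)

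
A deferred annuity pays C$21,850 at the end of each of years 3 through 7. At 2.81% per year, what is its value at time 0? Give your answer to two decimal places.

C$95,187.11

PV at t=2 (ordinary 5-year annuity): 21850 × a(5|0.0281) = 21850 × 4.604658 = 100,611.7822
PV₀ = 100,611.7822 / (1+0.0281)^2 = 100,611.7822 / 1.056990 = 95,187.1061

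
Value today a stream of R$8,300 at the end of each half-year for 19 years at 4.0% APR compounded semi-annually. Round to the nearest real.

i = 0.04/2 = 0.02 per half-year; n = 19·2 = 38.
Annuity factor a(38|0.02) = 26.440641; PV = 8300 × 26.440641 = 219,457.3170

R$219,457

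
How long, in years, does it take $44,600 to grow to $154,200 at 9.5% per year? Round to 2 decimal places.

n = ln(154200/44600) / ln(1+0.095) = ln(3.45740) / 0.090754 = 13.6689 years

13.67 years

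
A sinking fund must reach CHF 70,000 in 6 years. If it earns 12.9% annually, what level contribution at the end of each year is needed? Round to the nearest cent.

CHF 8,431.99

FV-annuity factor = 8.301718; PMT = 70000 / 8.301718 = 8,431.9900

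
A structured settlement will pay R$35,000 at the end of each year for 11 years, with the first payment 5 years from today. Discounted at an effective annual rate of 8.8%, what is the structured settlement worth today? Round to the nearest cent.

R$171,596.40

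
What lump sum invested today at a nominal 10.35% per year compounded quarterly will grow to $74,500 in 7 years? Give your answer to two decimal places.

$36,434.41

Periodic rate i = 0.1035/4 = 0.025875; n = 7 × 4 = 28 periods.
PV = FV·(1+i)^(−n) = 74,500 × 0.489053 = 36,434.4126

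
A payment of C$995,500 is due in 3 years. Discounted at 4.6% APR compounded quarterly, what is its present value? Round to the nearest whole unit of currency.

C$867,862

Periodic rate i = 0.046/4 = 0.0115; n = 3 × 4 = 12 periods.
Discount factor = (1+0.0115)^(−12) = 0.871785; PV = 995,500 × 0.871785 = 867,861.8925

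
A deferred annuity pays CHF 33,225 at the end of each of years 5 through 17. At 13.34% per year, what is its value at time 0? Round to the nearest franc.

CHF 121,296

Value one period before first payment (t=4): 33225 × [1 − (1+0.1334)^(−13)] / 0.1334 = 33225 × 6.024406 = 200,160.8750
Discount back 4 years: 200,160.8750 × (1+0.1334)^(−4) = 200,160.8750 × 0.605992 = 121,295.9660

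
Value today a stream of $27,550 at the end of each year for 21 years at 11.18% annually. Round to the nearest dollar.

$219,808

Annuity factor a(21|0.1118) = 7.978497; PV = 27550 × 7.978497 = 219,807.5952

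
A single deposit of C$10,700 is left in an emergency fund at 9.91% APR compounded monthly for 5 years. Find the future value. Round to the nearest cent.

With 12 periods per year: i = 0.00825833, n = 60.
FV = PV·(1+i)^n = 10,700 × 1.637982 = 17,526.4108

C$17,526.41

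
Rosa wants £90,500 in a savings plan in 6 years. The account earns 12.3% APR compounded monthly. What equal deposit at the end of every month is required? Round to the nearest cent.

£855.82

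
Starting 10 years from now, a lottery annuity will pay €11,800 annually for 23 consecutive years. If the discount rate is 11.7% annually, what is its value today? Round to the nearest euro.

PV at t=9 (ordinary 23-year annuity): 11800 × a(23|0.117) = 11800 × 7.876211 = 92,939.2954
PV₀ = 92,939.2954 / (1+0.117)^9 = 92,939.2954 / 2.706940 = 34,333.7166

€34,334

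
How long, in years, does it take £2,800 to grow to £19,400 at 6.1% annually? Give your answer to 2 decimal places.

(1+i)^n = 19400/2800 = 6.92857, so n = ln 6.92857 / ln 1.061 = 32.6903 years

32.69 years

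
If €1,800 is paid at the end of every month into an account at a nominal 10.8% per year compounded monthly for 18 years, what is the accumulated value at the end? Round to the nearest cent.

i = 0.108/12 = 0.009 per month; n = 18·12 = 216.
Accumulation factor s(216|0.009) = 658.461136; FV = 1800 × 658.461136 = 1,185,230.0457

€1,185,230.05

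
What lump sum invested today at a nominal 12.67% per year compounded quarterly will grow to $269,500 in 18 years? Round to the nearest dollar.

Periodic rate i = 0.1267/4 = 0.031675; n = 18 × 4 = 72 periods.
PV = 269,500 / (1 + 0.031675)^72 = 269,500 / 9.442550 = 28,541.0200

$28,541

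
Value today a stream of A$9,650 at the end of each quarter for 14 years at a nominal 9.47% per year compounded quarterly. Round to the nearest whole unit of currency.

With 4 periods per year: i = 0.023675, n = 56.
Annuity factor a(56|0.023675) = 30.845793; PV = 9650 × 30.845793 = 297,661.9056

A$297,662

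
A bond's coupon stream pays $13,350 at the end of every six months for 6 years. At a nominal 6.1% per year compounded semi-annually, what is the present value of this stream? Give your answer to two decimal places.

$132,490.20

With 2 periods per year: i = 0.0305, n = 12.
PV = PMT · [1 − (1+i)^(−n)] / i = 13350 · 9.924360 = 132,490.1995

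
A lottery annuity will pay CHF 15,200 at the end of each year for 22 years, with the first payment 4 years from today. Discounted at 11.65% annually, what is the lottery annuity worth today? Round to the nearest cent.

CHF 85,444.12

Value one period before first payment (t=3): 15200 × [1 − (1+0.1165)^(−22)] / 0.1165 = 15200 × 7.823746 = 118,920.9414
Discount back 3 years: 118,920.9414 × (1+0.1165)^(−3) = 118,920.9414 × 0.718495 = 85,444.1151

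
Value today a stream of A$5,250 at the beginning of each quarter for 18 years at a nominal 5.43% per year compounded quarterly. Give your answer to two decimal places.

A$243,516.04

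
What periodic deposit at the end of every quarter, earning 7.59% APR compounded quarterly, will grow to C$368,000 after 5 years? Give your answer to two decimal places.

With 4 periods per year: i = 0.018975, n = 20.
PMT = 368000 / ( [(1+0.018975)^20 − 1] / 0.018975 ) = 368000 / 24.050918 = 15,300.8716

C$15,300.87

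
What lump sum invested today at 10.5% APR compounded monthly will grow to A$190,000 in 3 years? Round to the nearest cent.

A$138,850.00

i = 0.105/12 = 0.00875 per month; n = 3·12 = 36.
PV = FV·(1+i)^(−n) = 190,000 × 0.730789 = 138,849.9995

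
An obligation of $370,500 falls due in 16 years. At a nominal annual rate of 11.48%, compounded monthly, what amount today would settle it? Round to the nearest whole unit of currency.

With 12 periods per year: i = 0.00956667, n = 192.
Discount factor = (1+0.00956667)^(−192) = 0.160724; PV = 370,500 × 0.160724 = 59,548.0670

$59,548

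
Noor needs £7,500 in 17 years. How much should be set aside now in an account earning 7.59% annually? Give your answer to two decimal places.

Discount factor = (1+0.0759)^(−17) = 0.288322; PV = 7,500 × 0.288322 = 2,162.4140

£2,162.41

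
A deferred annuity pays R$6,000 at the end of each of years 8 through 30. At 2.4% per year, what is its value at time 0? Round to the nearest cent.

Value one period before first payment (t=7): 6000 × [1 − (1+0.024)^(−23)] / 0.024 = 6000 × 17.518189 = 105,109.1347
Discount back 7 years: 105,109.1347 × (1+0.024)^(−7) = 105,109.1347 × 0.847033 = 89,030.9002

R$89,030.90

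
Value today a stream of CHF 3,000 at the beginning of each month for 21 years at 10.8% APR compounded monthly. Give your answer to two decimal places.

i = 0.108/12 = 0.009 per month; n = 21·12 = 252.
PV = 3000 × [1 − (1+0.009)^(−252)] / 0.009 × (1+i) = 3000 × 100.387139 = 301,161.4179
Payments are at the start of each period, so multiply by (1+i).

CHF 301,161.42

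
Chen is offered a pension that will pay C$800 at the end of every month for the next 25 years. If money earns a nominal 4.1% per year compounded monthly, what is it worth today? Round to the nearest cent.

i = 0.041/12 = 0.00341667 per month; n = 25·12 = 300.
PV = PMT · [1 − (1+i)^(−n)] / i = 800 · 187.485701 = 149,988.5611

C$149,988.56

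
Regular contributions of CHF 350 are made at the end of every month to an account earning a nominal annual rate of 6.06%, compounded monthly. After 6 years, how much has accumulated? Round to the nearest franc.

CHF 30,300

With 12 periods per year: i = 0.00505, n = 72.
FV = PMT · [(1+i)^n − 1] / i = 350 · 86.570903 = 30,299.8160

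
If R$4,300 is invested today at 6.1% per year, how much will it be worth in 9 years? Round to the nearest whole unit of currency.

4,300 × (1+0.061)^9 = 4,300 × 1.703878 = 7,326.6747

R$7,327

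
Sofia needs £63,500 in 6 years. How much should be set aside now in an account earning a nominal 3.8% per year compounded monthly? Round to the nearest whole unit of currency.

With 12 periods per year: i = 0.00316667, n = 72.
PV = 63,500 / (1 + 0.00316667)^72 = 63,500 / 1.255633 = 50,572.1053

£50,572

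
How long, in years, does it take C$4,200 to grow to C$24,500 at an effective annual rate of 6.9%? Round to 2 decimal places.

26.43 years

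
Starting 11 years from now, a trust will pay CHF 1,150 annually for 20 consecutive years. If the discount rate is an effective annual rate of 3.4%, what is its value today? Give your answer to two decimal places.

Value one period before first payment (t=10): 1150 × [1 − (1+0.034)^(−20)] / 0.034 = 1150 × 14.341867 = 16,493.1469
PV₀ = 16,493.1469 / (1+0.034)^10 = 16,493.1469 / 1.397029 = 11,805.8739

CHF 11,805.87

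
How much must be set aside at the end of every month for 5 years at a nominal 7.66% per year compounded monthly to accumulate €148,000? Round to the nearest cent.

Periodic rate i = 0.0766/12 = 0.00638333; n = 5 × 12 = 60 periods.
FV-annuity factor = 72.829321; PMT = 148000 / 72.829321 = 2,032.1486

€2,032.15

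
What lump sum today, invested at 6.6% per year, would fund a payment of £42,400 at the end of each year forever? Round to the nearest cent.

£642,424.24

PV = C/r = 42400/0.066 = 642,424.2424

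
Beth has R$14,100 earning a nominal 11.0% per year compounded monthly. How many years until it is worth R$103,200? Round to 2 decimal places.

Periodic rate i = 0.11/12 = 0.00916667.
n = ln(103200/14100) / ln(1+0.00916667) = ln(7.31915) / 0.009125 = 218.1385 months
= 218.1385/12 years

18.18 years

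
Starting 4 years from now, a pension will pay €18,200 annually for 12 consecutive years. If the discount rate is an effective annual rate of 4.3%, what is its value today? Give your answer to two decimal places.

€147,954.64

PV at t=3 (ordinary 12-year annuity): 18200 × a(12|0.043) = 18200 × 9.223805 = 167,873.2568
Discount back 3 years: 167,873.2568 × (1+0.043)^(−3) = 167,873.2568 × 0.881347 = 147,954.6404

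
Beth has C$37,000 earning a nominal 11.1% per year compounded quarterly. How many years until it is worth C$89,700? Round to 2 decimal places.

8.09 years

Periodic rate i = 0.111/4 = 0.02775.
n = ln(89700/37000) / ln(1+0.02775) = ln(2.42432) / 0.027372 = 32.3526 quarters
= 32.3526/4 years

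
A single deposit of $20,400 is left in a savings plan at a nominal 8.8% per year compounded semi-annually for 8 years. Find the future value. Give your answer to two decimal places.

i = 0.088/2 = 0.044 per half-year; n = 8·2 = 16.
FV = 20,400 × (1 + 0.044)^16 = 40,629.1883

$40,629.19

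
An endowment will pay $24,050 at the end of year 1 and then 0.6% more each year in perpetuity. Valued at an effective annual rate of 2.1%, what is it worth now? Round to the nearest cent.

$1,603,333.33

PV = D₁/(r − g) = 24050/(0.021 − 0.006) = 1,603,333.3333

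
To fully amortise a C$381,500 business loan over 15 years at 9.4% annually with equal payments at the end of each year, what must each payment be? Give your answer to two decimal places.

C$48,451.67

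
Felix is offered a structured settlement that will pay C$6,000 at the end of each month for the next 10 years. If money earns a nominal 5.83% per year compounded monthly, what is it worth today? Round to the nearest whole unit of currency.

C$544,619

With 12 periods per year: i = 0.00485833, n = 120.
PV = 6000 × [1 − (1+0.00485833)^(−120)] / 0.00485833 = 6000 × 90.769863 = 544,619.1780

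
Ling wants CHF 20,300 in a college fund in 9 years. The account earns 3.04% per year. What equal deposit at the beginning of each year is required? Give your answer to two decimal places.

FV-annuity factor × (1+i) = 10.485020; PMT = 20300 / 10.485020 = 1,936.0955

CHF 1,936.10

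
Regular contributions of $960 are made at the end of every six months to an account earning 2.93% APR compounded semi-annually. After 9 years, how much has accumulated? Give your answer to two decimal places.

$19,609.55

Periodic rate i = 0.0293/2 = 0.01465; n = 9 × 2 = 18 periods.
FV = 960 × [(1+0.01465)^18 − 1] / 0.01465 = 960 × 20.426611 = 19,609.5464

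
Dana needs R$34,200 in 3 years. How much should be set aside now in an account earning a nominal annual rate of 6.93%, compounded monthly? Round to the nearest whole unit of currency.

R$27,797

i = 0.0693/12 = 0.005775 per month; n = 3·12 = 36.
PV = FV·(1+i)^(−n) = 34,200 × 0.812774 = 27,796.8764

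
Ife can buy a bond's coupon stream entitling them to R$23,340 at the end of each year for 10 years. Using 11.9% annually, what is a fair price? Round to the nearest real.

PV = PMT · [1 − (1+i)^(−n)] / i = 23340 · 5.673427 = 132,417.7904

R$132,418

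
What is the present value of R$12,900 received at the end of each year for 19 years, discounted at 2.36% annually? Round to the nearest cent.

R$195,694.76

Annuity factor a(19|0.0236) = 15.170136; PV = 12900 × 15.170136 = 195,694.7594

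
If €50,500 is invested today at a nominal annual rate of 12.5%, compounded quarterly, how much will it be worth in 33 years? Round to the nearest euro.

Periodic rate i = 0.125/4 = 0.03125; n = 33 × 4 = 132 periods.
FV = 50,500 × (1 + 0.03125)^132 = 2,933,150.2066

€2,933,150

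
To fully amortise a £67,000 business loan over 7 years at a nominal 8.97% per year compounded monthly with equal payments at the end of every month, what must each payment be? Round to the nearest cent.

£1,076.95

i = 0.0897/12 = 0.007475 per month; n = 7·12 = 84.
Annuity-PV factor = 62.212820; PMT = 67000 / 62.212820 = 1,076.9484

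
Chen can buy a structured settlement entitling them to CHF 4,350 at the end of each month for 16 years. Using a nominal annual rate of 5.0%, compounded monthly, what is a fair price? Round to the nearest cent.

i = 0.05/12 = 0.00416667 per month; n = 16·12 = 192.
PV = 4350 × [1 − (1+0.00416667)^(−192)] / 0.00416667 = 4350 × 131.981666 = 574,120.2458

CHF 574,120.25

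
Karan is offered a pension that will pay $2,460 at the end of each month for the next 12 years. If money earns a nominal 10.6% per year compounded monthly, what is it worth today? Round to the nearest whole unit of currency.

i = 0.106/12 = 0.00883333 per month; n = 12·12 = 144.
PV = PMT · [1 − (1+i)^(−n)] / i = 2460 · 81.301104 = 200,000.7159

$200,001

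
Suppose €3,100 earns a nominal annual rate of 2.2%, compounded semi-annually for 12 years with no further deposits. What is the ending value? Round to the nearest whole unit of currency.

€4,031

With 2 periods per year: i = 0.011, n = 24.
FV = PV·(1+i)^n = 3,100 × 1.300253 = 4,030.7831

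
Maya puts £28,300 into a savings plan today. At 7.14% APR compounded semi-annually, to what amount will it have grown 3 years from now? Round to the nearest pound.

With 2 periods per year: i = 0.0357, n = 6.
FV = PV·(1+i)^n = 28,300 × 1.234252 = 34,929.3330

£34,929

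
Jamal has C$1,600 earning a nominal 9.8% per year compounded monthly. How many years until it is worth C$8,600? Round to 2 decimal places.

17.23 years

Periodic rate i = 0.098/12 = 0.00816667.
(1+i)^n = 8600/1600 = 5.37500, so n = ln 5.37500 / ln 1.00817 = 206.7694 months
= 206.7694/12 years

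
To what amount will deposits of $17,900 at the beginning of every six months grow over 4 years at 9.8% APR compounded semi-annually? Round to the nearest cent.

With 2 periods per year: i = 0.049, n = 8.
Accumulation factor s(8|0.049) × (1+i) = 9.981258; FV = 17900 × 9.981258 = 178,664.5248
(annuity-due: payments at period start, so ×(1+i).)

$178,664.52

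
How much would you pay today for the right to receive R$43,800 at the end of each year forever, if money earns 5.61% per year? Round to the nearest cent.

R$780,748.66

PV = C/r = 43800/0.0561 = 780,748.6631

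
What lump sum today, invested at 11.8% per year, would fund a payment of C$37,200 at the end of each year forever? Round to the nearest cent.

PV = C/r = 37200/0.118 = 315,254.2373

C$315,254.24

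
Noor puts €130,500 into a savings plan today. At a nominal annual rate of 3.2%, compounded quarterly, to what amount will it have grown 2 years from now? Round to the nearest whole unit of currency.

i = 0.032/4 = 0.008 per quarter; n = 2·4 = 8.
FV = 130,500 × (1 + 0.008)^8 = 139,089.6354

€139,090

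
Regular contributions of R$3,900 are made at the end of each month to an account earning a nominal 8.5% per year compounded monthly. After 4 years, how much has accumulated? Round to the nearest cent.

Periodic rate i = 0.085/12 = 0.00708333; n = 4 × 12 = 48 periods.
Accumulation factor s(48|0.00708333) = 56.931495; FV = 3900 × 56.931495 = 222,032.8298

R$222,032.83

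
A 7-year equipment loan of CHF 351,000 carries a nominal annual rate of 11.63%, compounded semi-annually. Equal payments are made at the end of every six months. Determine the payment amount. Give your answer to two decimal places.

CHF 37,330.93

With 2 periods per year: i = 0.05815, n = 14.
Annuity-PV factor = 9.402392; PMT = 351000 / 9.402392 = 37,330.9269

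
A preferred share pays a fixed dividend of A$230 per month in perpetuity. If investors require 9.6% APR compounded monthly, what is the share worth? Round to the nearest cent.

A$28,750.00

Periodic rate i = 0.096/12 = 0.008.
PV = PMT / i = 230 / 0.008 = 28,750.0000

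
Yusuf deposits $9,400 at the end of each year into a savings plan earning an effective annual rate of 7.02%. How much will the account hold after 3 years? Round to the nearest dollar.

$30,226

Accumulation factor s(3|0.0702) = 3.215528; FV = 9400 × 3.215528 = 30,225.9636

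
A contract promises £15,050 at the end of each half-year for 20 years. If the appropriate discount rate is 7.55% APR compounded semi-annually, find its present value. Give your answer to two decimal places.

£308,121.03

i = 0.0755/2 = 0.03775 per half-year; n = 20·2 = 40.
PV = PMT · [1 − (1+i)^(−n)] / i = 15050 · 20.473158 = 308,121.0332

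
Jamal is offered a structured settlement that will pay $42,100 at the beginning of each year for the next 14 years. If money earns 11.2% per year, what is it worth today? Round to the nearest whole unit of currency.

PV = PMT · [1 − (1+i)^(−n)] / i × (1+i) = 42100 · 7.682520 = 323,434.0818
Payments are at the start of each period, so multiply by (1+i).

$323,434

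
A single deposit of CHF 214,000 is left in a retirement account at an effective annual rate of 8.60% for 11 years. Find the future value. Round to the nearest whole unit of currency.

CHF 530,325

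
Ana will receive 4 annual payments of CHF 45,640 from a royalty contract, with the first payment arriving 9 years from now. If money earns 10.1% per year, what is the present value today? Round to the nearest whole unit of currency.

Value one period before first payment (t=8): 45640 × [1 − (1+0.101)^(−4)] / 0.101 = 45640 × 3.163016 = 144,360.0409
PV₀ = 144,360.0409 / (1+0.101)^8 = 144,360.0409 / 2.159228 = 66,857.2401

CHF 66,857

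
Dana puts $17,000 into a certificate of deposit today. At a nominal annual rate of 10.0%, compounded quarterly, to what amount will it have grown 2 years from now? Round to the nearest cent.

With 4 periods per year: i = 0.025, n = 8.
FV = 17,000 × (1 + 0.025)^8 = 20,712.8493

$20,712.85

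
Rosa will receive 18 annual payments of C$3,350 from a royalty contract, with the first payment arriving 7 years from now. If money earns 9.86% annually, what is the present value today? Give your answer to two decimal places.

C$15,769.02

PV at t=6 (ordinary 18-year annuity): 3350 × a(18|0.0986) = 3350 × 8.275564 = 27,723.1378
Discount back 6 years: 27,723.1378 × (1+0.0986)^(−6) = 27,723.1378 × 0.568804 = 15,769.0241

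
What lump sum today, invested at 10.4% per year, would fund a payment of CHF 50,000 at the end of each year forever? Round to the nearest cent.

CHF 480,769.23

PV = C/r = 50000/0.104 = 480,769.2308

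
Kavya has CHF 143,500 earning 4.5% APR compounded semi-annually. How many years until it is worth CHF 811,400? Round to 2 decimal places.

Periodic rate i = 0.045/2 = 0.0225.
n = ln(811400/143500) / ln(1+0.0225) = ln(5.65436) / 0.022251 = 77.8597 half-years
= 77.8597/2 years

38.93 years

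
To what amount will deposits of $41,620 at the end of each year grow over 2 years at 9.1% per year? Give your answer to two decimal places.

$87,027.42

FV = 41620 × [(1+0.091)^2 − 1] / 0.091 = 41620 × 2.091000 = 87,027.4200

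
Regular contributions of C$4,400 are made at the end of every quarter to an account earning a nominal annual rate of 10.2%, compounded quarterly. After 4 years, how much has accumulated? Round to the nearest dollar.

C$85,608

Periodic rate i = 0.102/4 = 0.0255; n = 4 × 4 = 16 periods.
Accumulation factor s(16|0.0255) = 19.456255; FV = 4400 × 19.456255 = 85,607.5202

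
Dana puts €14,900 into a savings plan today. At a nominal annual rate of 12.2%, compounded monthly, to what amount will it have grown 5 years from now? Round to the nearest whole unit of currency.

i = 0.122/12 = 0.0101667 per month; n = 5·12 = 60.
FV = PV·(1+i)^n = 14,900 × 1.834772 = 27,338.0974

€27,338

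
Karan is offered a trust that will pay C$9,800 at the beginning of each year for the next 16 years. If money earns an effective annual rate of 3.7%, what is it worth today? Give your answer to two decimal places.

C$121,081.91

PV = PMT · [1 − (1+i)^(−n)] / i × (1+i) = 9800 · 12.355297 = 121,081.9147
Payments are at the start of each period, so multiply by (1+i).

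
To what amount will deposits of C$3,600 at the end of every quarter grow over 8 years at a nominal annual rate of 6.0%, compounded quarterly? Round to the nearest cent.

Periodic rate i = 0.06/4 = 0.015; n = 8 × 4 = 32 periods.
FV = 3600 × [(1+0.015)^32 − 1] / 0.015 = 3600 × 40.688288 = 146,477.8368

C$146,477.84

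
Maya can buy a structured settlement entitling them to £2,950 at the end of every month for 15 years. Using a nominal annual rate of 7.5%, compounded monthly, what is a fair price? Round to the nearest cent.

£318,226.61

i = 0.075/12 = 0.00625 per month; n = 15·12 = 180.
PV = PMT · [1 − (1+i)^(−n)] / i = 2950 · 107.873427 = 318,226.6092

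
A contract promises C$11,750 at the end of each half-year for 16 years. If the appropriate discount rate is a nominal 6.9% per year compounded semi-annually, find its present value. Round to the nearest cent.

C$225,541.28

With 2 periods per year: i = 0.0345, n = 32.
PV = PMT · [1 − (1+i)^(−n)] / i = 11750 · 19.195003 = 225,541.2840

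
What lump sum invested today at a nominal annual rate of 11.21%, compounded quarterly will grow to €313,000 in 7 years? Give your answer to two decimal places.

€144,358.18

With 4 periods per year: i = 0.028025, n = 28.
PV = FV·(1+i)^(−n) = 313,000 × 0.461208 = 144,358.1823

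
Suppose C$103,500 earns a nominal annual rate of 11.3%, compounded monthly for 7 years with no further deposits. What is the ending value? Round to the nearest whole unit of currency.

i = 0.113/12 = 0.00941667 per month; n = 7·12 = 84.
103,500 × (1+0.00941667)^84 = 103,500 × 2.197453 = 227,436.3769

C$227,436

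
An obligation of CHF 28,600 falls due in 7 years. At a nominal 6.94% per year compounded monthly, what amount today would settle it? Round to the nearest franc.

CHF 17,619

With 12 periods per year: i = 0.00578333, n = 84.
PV = 28,600 / (1 + 0.00578333)^84 = 28,600 / 1.623202 = 17,619.4974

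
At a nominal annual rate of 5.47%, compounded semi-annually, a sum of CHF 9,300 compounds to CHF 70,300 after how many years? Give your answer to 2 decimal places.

Periodic rate i = 0.0547/2 = 0.02735.
(1+i)^n = 70300/9300 = 7.55914, so n = ln 7.55914 / ln 1.02735 = 74.9651 half-years
= 74.9651/2 years

37.48 years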